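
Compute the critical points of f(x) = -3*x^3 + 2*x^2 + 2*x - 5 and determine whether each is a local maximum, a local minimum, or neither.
f'(x) = -9*x^2 + 4*x + 2

Solve f'(x) = 0:
  9*x^2 - 4*x - 2 = 0 has no rational roots; quadratic formula: x = (4 ± √88)/18.
  ⇒ x = 2/9 - sqrt(22)/9 ≈ -0.2989, 2/9 + sqrt(22)/9 ≈ 0.7434

f''(x) = 4 - 18*x
Second-derivative test at each critical point:
  f''(-0.2989) = 9.3808 > 0 → local minimum
  f''(0.7434) = -9.3808 < 0 → local maximum

Critical points: x = 2/9 - sqrt(22)/9 ≈ -0.2989 (local minimum); x = 2/9 + sqrt(22)/9 ≈ 0.7434 (local maximum)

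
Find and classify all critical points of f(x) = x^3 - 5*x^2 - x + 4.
f'(x) = 3*x^2 - 10*x - 1

Solve f'(x) = 0:
  3*x^2 - 10*x - 1 = 0 has no rational roots; quadratic formula: x = (10 ± √112)/6.
  ⇒ x = 5/3 - 2*sqrt(7)/3 ≈ -0.0972, 5/3 + 2*sqrt(7)/3 ≈ 3.4305

f''(x) = 6*x - 10
Second-derivative test at each critical point:
  f''(-0.0972) = -10.5830 < 0 → local maximum
  f''(3.4305) = 10.5830 > 0 → local minimum

Critical points: x = 5/3 - 2*sqrt(7)/3 ≈ -0.0972 (local maximum); x = 5/3 + 2*sqrt(7)/3 ≈ 3.4305 (local minimum)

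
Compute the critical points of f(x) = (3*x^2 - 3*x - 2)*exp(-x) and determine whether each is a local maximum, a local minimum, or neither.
f'(x) = (-3*x^2 + 9*x - 1)*exp(-x)

Solve f'(x) = 0:
  f'(x) = (-3*x^2 + 9*x - 1)·exp(-x) and exp(-x) > 0 for every x, so f'(x) = 0 ⇔ -3*x^2 + 9*x - 1 = 0.
  3*x^2 - 9*x + 1 = 0 has no rational roots; quadratic formula: x = (9 ± √69)/6.
  ⇒ x = 3/2 - sqrt(69)/6 ≈ 0.1156, sqrt(69)/6 + 3/2 ≈ 2.8844

f''(x) = (3*x^2 - 15*x + 10)*exp(-x)
Second-derivative test at each critical point:
  f''(0.1156) = 7.4001 > 0 → local minimum
  f''(2.8844) = -0.4642 < 0 → local maximum

Critical points: x = 3/2 - sqrt(69)/6 ≈ 0.1156 (local minimum); x = sqrt(69)/6 + 3/2 ≈ 2.8844 (local maximum)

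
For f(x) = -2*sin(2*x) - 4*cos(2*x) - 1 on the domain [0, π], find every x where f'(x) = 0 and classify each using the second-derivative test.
f'(x) = 8*sin(2*x) - 4*cos(2*x)

Solve f'(x) = 0 on [0, π]:
  f'(x) = 0 ⇔ -2*cos(2*x) = -4*sin(2*x) ⇔ tan(2*x) = 1/2, i.e. 2*x = arctan(1/2) + nπ; keep the solutions lying in [0, π].
  ⇒ x = atan(1/2)/2 ≈ 0.2318, atan(1/2)/2 + pi/2 ≈ 1.8026

f''(x) = 8*sin(2*x) + 16*cos(2*x)
Second-derivative test at each critical point:
  f''(0.2318) = 17.8885 > 0 → local minimum
  f''(1.8026) = -17.8885 < 0 → local maximum

Critical points: x = atan(1/2)/2 ≈ 0.2318 (local minimum); x = atan(1/2)/2 + pi/2 ≈ 1.8026 (local maximum)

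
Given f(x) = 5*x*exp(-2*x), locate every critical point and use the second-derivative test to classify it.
f'(x) = 5*(1 - 2*x)*exp(-2*x)

Solve f'(x) = 0:
  f'(x) = (5 - 10*x)·exp(-2*x) and exp(-2*x) > 0 for every x, so f'(x) = 0 ⇔ 5 - 10*x = 0.
  Factor: 5 - 10*x = -5*(2*x - 1) = 0.
  ⇒ x = 1/2

f''(x) = 20*(x - 1)*exp(-2*x)
Second-derivative test at each critical point:
  f''(1/2) = -3.6788 < 0 → local maximum

Critical points: x = 1/2 (local maximum)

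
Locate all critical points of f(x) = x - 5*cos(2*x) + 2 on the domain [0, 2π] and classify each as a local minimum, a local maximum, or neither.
f'(x) = 10*sin(2*x) + 1

Solve f'(x) = 0 on [0, 2π]:
  f'(x) = 0 ⇔ sin(2*x) = -1/10, i.e. 2*x = arcsin(-1/10) + 2nπ or 2*x = π − arcsin(-1/10) + 2nπ; keep the solutions lying in [0, 2π].
  ⇒ x = asin(1/10)/2 + pi/2 ≈ 1.6209, pi - asin(1/10)/2 ≈ 3.0915, asin(1/10)/2 + 3*pi/2 ≈ 4.7625, -asin(1/10)/2 + 2*pi ≈ 6.2331

f''(x) = 20*cos(2*x)
Second-derivative test at each critical point:
  f''(1.6209) = -19.8997 < 0 → local maximum
  f''(3.0915) = 19.8997 > 0 → local minimum
  f''(4.7625) = -19.8997 < 0 → local maximum
  f''(6.2331) = 19.8997 > 0 → local minimum

Critical points: x = asin(1/10)/2 + pi/2 ≈ 1.6209 (local maximum); x = pi - asin(1/10)/2 ≈ 3.0915 (local minimum); x = asin(1/10)/2 + 3*pi/2 ≈ 4.7625 (local maximum); x = -asin(1/10)/2 + 2*pi ≈ 6.2331 (local minimum)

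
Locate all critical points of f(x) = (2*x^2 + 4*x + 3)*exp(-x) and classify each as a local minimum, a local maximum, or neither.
f'(x) = (1 - 2*x^2)*exp(-x)

Solve f'(x) = 0:
  f'(x) = (1 - 2*x^2)·exp(-x) and exp(-x) > 0 for every x, so f'(x) = 0 ⇔ 1 - 2*x^2 = 0.
  2*x^2 - 1 = 0 has no rational roots; quadratic formula: x = (0 ± √8)/4.
  ⇒ x = -sqrt(2)/2 ≈ -0.7071, sqrt(2)/2 ≈ 0.7071

f''(x) = (2*x^2 - 4*x - 1)*exp(-x)
Second-derivative test at each critical point:
  f''(-0.7071) = 5.7364 > 0 → local minimum
  f''(0.7071) = -1.3946 < 0 → local maximum

Critical points: x = -sqrt(2)/2 ≈ -0.7071 (local minimum); x = sqrt(2)/2 ≈ 0.7071 (local maximum)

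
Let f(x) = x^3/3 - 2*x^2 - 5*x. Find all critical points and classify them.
f'(x) = x^2 - 4*x - 5

Solve f'(x) = 0:
  Factor: x^2 - 4*x - 5 = (x - 5)*(x + 1) = 0.
  ⇒ x = -1, 5

f''(x) = 2*x - 4
Second-derivative test at each critical point:
  f''(-1) = -6 < 0 → local maximum
  f''(5) = 6 > 0 → local minimum

Critical points: x = -1 (local maximum); x = 5 (local minimum)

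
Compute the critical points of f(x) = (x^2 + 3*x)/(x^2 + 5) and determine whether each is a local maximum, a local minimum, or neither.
f'(x) = (-3*x^2 + 10*x + 15)/(x^4 + 10*x^2 + 25)

Solve f'(x) = 0:
  f'(x) = -(3*x^2 - 10*x - 15)/(x^2 + 5)^2; the denominator is positive wherever f is defined, so f'(x) = 0 ⇔ -3*x^2 + 10*x + 15 = 0.
  3*x^2 - 10*x - 15 = 0 has no rational roots; quadratic formula: x = (10 ± √280)/6.
  ⇒ x = 5/3 - sqrt(70)/3 ≈ -1.1222, 5/3 + sqrt(70)/3 ≈ 4.4555

f''(x) = 2*(3*x^3 - 15*x^2 - 45*x + 25)/(x^6 + 15*x^4 + 75*x^2 + 125)
Second-derivative test at each critical point:
  f''(-1.1222) = 0.4271 > 0 → local minimum
  f''(4.4555) = -0.0271 < 0 → local maximum

Critical points: x = 5/3 - sqrt(70)/3 ≈ -1.1222 (local minimum); x = 5/3 + sqrt(70)/3 ≈ 4.4555 (local maximum)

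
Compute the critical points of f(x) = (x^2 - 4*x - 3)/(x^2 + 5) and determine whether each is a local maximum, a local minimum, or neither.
f'(x) = 4*(x^2 + 4*x - 5)/(x^4 + 10*x^2 + 25)

Solve f'(x) = 0:
  f'(x) = 4*(x - 1)*(x + 5)/(x^2 + 5)^2; the denominator is positive wherever f is defined, so f'(x) = 0 ⇔ 4*x^2 + 16*x - 20 = 0.
  Factor: 4*x^2 + 16*x - 20 = 4*(x - 1)*(x + 5) = 0.
  ⇒ x = -5, 1

f''(x) = 8*(-x^3 - 6*x^2 + 15*x + 10)/(x^6 + 15*x^4 + 75*x^2 + 125)
Second-derivative test at each critical point:
  f''(-5) = -2/75 < 0 → local maximum
  f''(1) = 2/3 > 0 → local minimum

Critical points: x = -5 (local maximum); x = 1 (local minimum)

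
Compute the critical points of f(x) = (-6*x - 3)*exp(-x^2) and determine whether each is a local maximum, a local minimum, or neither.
f'(x) = 6*(x*(2*x + 1) - 1)*exp(-x^2)

Solve f'(x) = 0:
  f'(x) = (12*x^2 + 6*x - 6)·exp(-x^2) and exp(-x^2) > 0 for every x, so f'(x) = 0 ⇔ 12*x^2 + 6*x - 6 = 0.
  Factor: 12*x^2 + 6*x - 6 = 6*(x + 1)*(2*x - 1) = 0.
  ⇒ x = -1, 1/2

f''(x) = 6*(-4*x^3 - 2*x^2 + 6*x + 1)*exp(-x^2)
Second-derivative test at each critical point:
  f''(-1) = -6.6218 < 0 → local maximum
  f''(1/2) = 14.0184 > 0 → local minimum

Critical points: x = -1 (local maximum); x = 1/2 (local minimum)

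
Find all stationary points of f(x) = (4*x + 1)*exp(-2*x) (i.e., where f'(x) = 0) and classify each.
f'(x) = 2*(1 - 4*x)*exp(-2*x)

Solve f'(x) = 0:
  f'(x) = (2 - 8*x)·exp(-2*x) and exp(-2*x) > 0 for every x, so f'(x) = 0 ⇔ 2 - 8*x = 0.
  Factor: 2 - 8*x = -2*(4*x - 1) = 0.
  ⇒ x = 1/4

f''(x) = 4*(4*x - 3)*exp(-2*x)
Second-derivative test at each critical point:
  f''(1/4) = -4.8522 < 0 → local maximum

Critical points: x = 1/4 (local maximum)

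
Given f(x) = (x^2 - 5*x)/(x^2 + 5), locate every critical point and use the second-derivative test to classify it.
f'(x) = 5*(x^2 + 2*x - 5)/(x^4 + 10*x^2 + 25)

Solve f'(x) = 0:
  f'(x) = 5*(x^2 + 2*x - 5)/(x^2 + 5)^2; the denominator is positive wherever f is defined, so f'(x) = 0 ⇔ 5*x^2 + 10*x - 25 = 0.
  Factor: 5*x^2 + 10*x - 25 = 5*(x^2 + 2*x - 5); x^2 + 2*x - 5 = 0 has no rational roots; quadratic formula: x = (-2 ± √24)/2.
  ⇒ x = -sqrt(6) - 1 ≈ -3.4495, -1 + sqrt(6) ≈ 1.4495

f''(x) = 10*(-x^3 - 3*x^2 + 15*x + 5)/(x^6 + 15*x^4 + 75*x^2 + 125)
Second-derivative test at each critical point:
  f''(-3.4495) = -0.0858 < 0 → local maximum
  f''(1.4495) = 0.4858 > 0 → local minimum

Critical points: x = -sqrt(6) - 1 ≈ -3.4495 (local maximum); x = -1 + sqrt(6) ≈ 1.4495 (local minimum)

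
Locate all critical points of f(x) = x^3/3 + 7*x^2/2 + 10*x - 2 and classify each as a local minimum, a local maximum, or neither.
f'(x) = x^2 + 7*x + 10

Solve f'(x) = 0:
  Factor: x^2 + 7*x + 10 = (x + 2)*(x + 5) = 0.
  ⇒ x = -5, -2

f''(x) = 2*x + 7
Second-derivative test at each critical point:
  f''(-5) = -3 < 0 → local maximum
  f''(-2) = 3 > 0 → local minimum

Critical points: x = -5 (local maximum); x = -2 (local minimum)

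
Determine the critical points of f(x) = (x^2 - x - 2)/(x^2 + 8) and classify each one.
f'(x) = (x^2 + 20*x - 8)/(x^4 + 16*x^2 + 64)

Solve f'(x) = 0:
  f'(x) = (x^2 + 20*x - 8)/(x^2 + 8)^2; the denominator is positive wherever f is defined, so f'(x) = 0 ⇔ x^2 + 20*x - 8 = 0.
  x^2 + 20*x - 8 = 0 has no rational roots; quadratic formula: x = (-20 ± √432)/2.
  ⇒ x = -6*sqrt(3) - 10 ≈ -20.3923, -10 + 6*sqrt(3) ≈ 0.3923

f''(x) = 2*(-x^3 - 30*x^2 + 24*x + 80)/(x^6 + 24*x^4 + 192*x^2 + 512)
Second-derivative test at each critical point:
  f''(-20.3923) = -1.157e-04 < 0 → local maximum
  f''(0.3923) = 0.3126 > 0 → local minimum

Critical points: x = -6*sqrt(3) - 10 ≈ -20.3923 (local maximum); x = -10 + 6*sqrt(3) ≈ 0.3923 (local minimum)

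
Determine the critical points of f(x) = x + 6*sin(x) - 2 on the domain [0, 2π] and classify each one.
f'(x) = 6*cos(x) + 1

Solve f'(x) = 0 on [0, 2π]:
  f'(x) = 0 ⇔ cos(x) = -1/6, i.e. x = ±arccos(-1/6) + 2nπ; keep the solutions lying in [0, 2π].
  ⇒ x = acos(-1/6) ≈ 1.7382, -acos(-1/6) + 2*pi ≈ 4.5449

f''(x) = -6*sin(x)
Second-derivative test at each critical point:
  f''(1.7382) = -5.9161 < 0 → local maximum
  f''(4.5449) = 5.9161 > 0 → local minimum

Critical points: x = acos(-1/6) ≈ 1.7382 (local maximum); x = -acos(-1/6) + 2*pi ≈ 4.5449 (local minimum)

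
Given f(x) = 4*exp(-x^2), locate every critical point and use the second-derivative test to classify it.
f'(x) = -8*x*exp(-x^2)

Solve f'(x) = 0:
  f'(x) = (-8*x)·exp(-x^2) and exp(-x^2) > 0 for every x, so f'(x) = 0 ⇔ -8*x = 0.
  -8*x = 0.
  ⇒ x = 0

f''(x) = 8*(2*x^2 - 1)*exp(-x^2)
Second-derivative test at each critical point:
  f''(0) = -8 < 0 → local maximum

Critical points: x = 0 (local maximum)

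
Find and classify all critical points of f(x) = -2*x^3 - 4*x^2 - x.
f'(x) = -6*x^2 - 8*x - 1

Solve f'(x) = 0:
  6*x^2 + 8*x + 1 = 0 has no rational roots; quadratic formula: x = (-8 ± √40)/12.
  ⇒ x = -2/3 - sqrt(10)/6 ≈ -1.1937, -2/3 + sqrt(10)/6 ≈ -0.1396

f''(x) = -12*x - 8
Second-derivative test at each critical point:
  f''(-1.1937) = 6.3246 > 0 → local minimum
  f''(-0.1396) = -6.3246 < 0 → local maximum

Critical points: x = -2/3 - sqrt(10)/6 ≈ -1.1937 (local minimum); x = -2/3 + sqrt(10)/6 ≈ -0.1396 (local maximum)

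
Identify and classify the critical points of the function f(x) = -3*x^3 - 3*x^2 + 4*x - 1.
f'(x) = -9*x^2 - 6*x + 4

Solve f'(x) = 0:
  9*x^2 + 6*x - 4 = 0 has no rational roots; quadratic formula: x = (-6 ± √180)/18.
  ⇒ x = -sqrt(5)/3 - 1/3 ≈ -1.0787, -1/3 + sqrt(5)/3 ≈ 0.4120

f''(x) = -18*x - 6
Second-derivative test at each critical point:
  f''(-1.0787) = 13.4164 > 0 → local minimum
  f''(0.4120) = -13.4164 < 0 → local maximum

Critical points: x = -sqrt(5)/3 - 1/3 ≈ -1.0787 (local minimum); x = -1/3 + sqrt(5)/3 ≈ 0.4120 (local maximum)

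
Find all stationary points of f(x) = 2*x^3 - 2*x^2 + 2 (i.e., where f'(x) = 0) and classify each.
f'(x) = 2*x*(3*x - 2)

Solve f'(x) = 0:
  Factor: 6*x^2 - 4*x = 2*x*(3*x - 2) = 0.
  ⇒ x = 0, 2/3

f''(x) = 12*x - 4
Second-derivative test at each critical point:
  f''(0) = -4 < 0 → local maximum
  f''(2/3) = 4 > 0 → local minimum

Critical points: x = 0 (local maximum); x = 2/3 (local minimum)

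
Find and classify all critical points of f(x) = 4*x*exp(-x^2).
f'(x) = 4*(1 - 2*x^2)*exp(-x^2)

Solve f'(x) = 0:
  f'(x) = (4 - 8*x^2)·exp(-x^2) and exp(-x^2) > 0 for every x, so f'(x) = 0 ⇔ 4 - 8*x^2 = 0.
  Factor: 4 - 8*x^2 = -4*(2*x^2 - 1); 2*x^2 - 1 = 0 has no rational roots; quadratic formula: x = (0 ± √8)/4.
  ⇒ x = -sqrt(2)/2 ≈ -0.7071, sqrt(2)/2 ≈ 0.7071

f''(x) = (16*x^3 - 24*x)*exp(-x^2)
Second-derivative test at each critical point:
  f''(-0.7071) = 6.8621 > 0 → local minimum
  f''(0.7071) = -6.8621 < 0 → local maximum

Critical points: x = -sqrt(2)/2 ≈ -0.7071 (local minimum); x = sqrt(2)/2 ≈ 0.7071 (local maximum)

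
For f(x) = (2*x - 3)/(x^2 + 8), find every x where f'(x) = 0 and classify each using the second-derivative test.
f'(x) = 2*(-x^2 + 3*x + 8)/(x^4 + 16*x^2 + 64)

Solve f'(x) = 0:
  f'(x) = -2*(x^2 - 3*x - 8)/(x^2 + 8)^2; the denominator is positive wherever f is defined, so f'(x) = 0 ⇔ -2*x^2 + 6*x + 16 = 0.
  Factor: -2*x^2 + 6*x + 16 = -2*(x^2 - 3*x - 8); x^2 - 3*x - 8 = 0 has no rational roots; quadratic formula: x = (3 ± √41)/2.
  ⇒ x = 3/2 - sqrt(41)/2 ≈ -1.7016, 3/2 + sqrt(41)/2 ≈ 4.7016

f''(x) = 2*(4*x^2*(2*x - 3) + 3*(1 - 2*x)*(x^2 + 8))/(x^2 + 8)^3
Second-derivative test at each critical point:
  f''(-1.7016) = 0.1079 > 0 → local minimum
  f''(4.7016) = -0.0141 < 0 → local maximum

Critical points: x = 3/2 - sqrt(41)/2 ≈ -1.7016 (local minimum); x = 3/2 + sqrt(41)/2 ≈ 4.7016 (local maximum)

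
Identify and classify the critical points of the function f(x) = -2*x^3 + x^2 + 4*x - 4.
f'(x) = -6*x^2 + 2*x + 4

Solve f'(x) = 0:
  Factor: -6*x^2 + 2*x + 4 = -2*(x - 1)*(3*x + 2) = 0.
  ⇒ x = -2/3, 1

f''(x) = 2 - 12*x
Second-derivative test at each critical point:
  f''(-2/3) = 10 > 0 → local minimum
  f''(1) = -10 < 0 → local maximum

Critical points: x = -2/3 (local minimum); x = 1 (local maximum)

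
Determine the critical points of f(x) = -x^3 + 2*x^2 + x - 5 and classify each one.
f'(x) = -3*x^2 + 4*x + 1

Solve f'(x) = 0:
  3*x^2 - 4*x - 1 = 0 has no rational roots; quadratic formula: x = (4 ± √28)/6.
  ⇒ x = 2/3 - sqrt(7)/3 ≈ -0.2153, 2/3 + sqrt(7)/3 ≈ 1.5486

f''(x) = 4 - 6*x
Second-derivative test at each critical point:
  f''(-0.2153) = 5.2915 > 0 → local minimum
  f''(1.5486) = -5.2915 < 0 → local maximum

Critical points: x = 2/3 - sqrt(7)/3 ≈ -0.2153 (local minimum); x = 2/3 + sqrt(7)/3 ≈ 1.5486 (local maximum)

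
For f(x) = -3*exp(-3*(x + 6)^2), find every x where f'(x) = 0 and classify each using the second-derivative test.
f'(x) = 18*(x + 6)*exp(-3*(x + 6)^2)

Solve f'(x) = 0:
  f'(x) = (18*x + 108)·exp(-3*(x + 6)^2) and exp(-3*(x + 6)^2) > 0 for every x, so f'(x) = 0 ⇔ 18*x + 108 = 0.
  Factor: 18*x + 108 = 18*(x + 6) = 0.
  ⇒ x = -6

f''(x) = 18*(1 - 6*(x + 6)^2)*exp(-3*(x + 6)^2)
Second-derivative test at each critical point:
  f''(-6) = 18 > 0 → local minimum

Critical points: x = -6 (local minimum)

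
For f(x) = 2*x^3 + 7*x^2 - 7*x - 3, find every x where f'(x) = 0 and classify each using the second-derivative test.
f'(x) = 6*x^2 + 14*x - 7

Solve f'(x) = 0:
  6*x^2 + 14*x - 7 = 0 has no rational roots; quadratic formula: x = (-14 ± √364)/12.
  ⇒ x = -sqrt(91)/6 - 7/6 ≈ -2.7566, -7/6 + sqrt(91)/6 ≈ 0.4232

f''(x) = 12*x + 14
Second-derivative test at each critical point:
  f''(-2.7566) = -19.0788 < 0 → local maximum
  f''(0.4232) = 19.0788 > 0 → local minimum

Critical points: x = -sqrt(91)/6 - 7/6 ≈ -2.7566 (local maximum); x = -7/6 + sqrt(91)/6 ≈ 0.4232 (local minimum)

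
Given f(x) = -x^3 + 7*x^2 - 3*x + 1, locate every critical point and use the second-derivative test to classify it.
f'(x) = -3*x^2 + 14*x - 3

Solve f'(x) = 0:
  3*x^2 - 14*x + 3 = 0 has no rational roots; quadratic formula: x = (14 ± √160)/6.
  ⇒ x = 7/3 - 2*sqrt(10)/3 ≈ 0.2251, 2*sqrt(10)/3 + 7/3 ≈ 4.4415

f''(x) = 14 - 6*x
Second-derivative test at each critical point:
  f''(0.2251) = 12.6491 > 0 → local minimum
  f''(4.4415) = -12.6491 < 0 → local maximum

Critical points: x = 7/3 - 2*sqrt(10)/3 ≈ 0.2251 (local minimum); x = 2*sqrt(10)/3 + 7/3 ≈ 4.4415 (local maximum)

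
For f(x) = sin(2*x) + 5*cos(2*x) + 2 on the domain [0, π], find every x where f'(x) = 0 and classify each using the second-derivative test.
f'(x) = -10*sin(2*x) + 2*cos(2*x)

Solve f'(x) = 0 on [0, π]:
  f'(x) = 0 ⇔ cos(2*x) = 5*sin(2*x) ⇔ tan(2*x) = 1/5, i.e. 2*x = arctan(1/5) + nπ; keep the solutions lying in [0, π].
  ⇒ x = atan(1/5)/2 ≈ 0.0987, atan(1/5)/2 + pi/2 ≈ 1.6695

f''(x) = -4*sin(2*x) - 20*cos(2*x)
Second-derivative test at each critical point:
  f''(0.0987) = -20.3961 < 0 → local maximum
  f''(1.6695) = 20.3961 > 0 → local minimum

Critical points: x = atan(1/5)/2 ≈ 0.0987 (local maximum); x = atan(1/5)/2 + pi/2 ≈ 1.6695 (local minimum)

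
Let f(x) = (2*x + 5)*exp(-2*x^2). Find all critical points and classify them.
f'(x) = 2*(-2*x*(2*x + 5) + 1)*exp(-2*x^2)

Solve f'(x) = 0:
  f'(x) = (-8*x^2 - 20*x + 2)·exp(-2*x^2) and exp(-2*x^2) > 0 for every x, so f'(x) = 0 ⇔ -8*x^2 - 20*x + 2 = 0.
  Factor: -8*x^2 - 20*x + 2 = -2*(4*x^2 + 10*x - 1); 4*x^2 + 10*x - 1 = 0 has no rational roots; quadratic formula: x = (-10 ± √116)/8.
  ⇒ x = -sqrt(29)/4 - 5/4 ≈ -2.5963, -5/4 + sqrt(29)/4 ≈ 0.0963

f''(x) = 4*(4*x^2*(2*x + 5) - 6*x - 5)*exp(-2*x^2)
Second-derivative test at each critical point:
  f''(-2.5963) = 3.008e-05 > 0 → local minimum
  f''(0.0963) = -21.1449 < 0 → local maximum

Critical points: x = -sqrt(29)/4 - 5/4 ≈ -2.5963 (local minimum); x = -5/4 + sqrt(29)/4 ≈ 0.0963 (local maximum)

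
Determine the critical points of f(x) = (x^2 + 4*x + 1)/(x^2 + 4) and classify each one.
f'(x) = 2*(-2*x^2 + 3*x + 8)/(x^4 + 8*x^2 + 16)

Solve f'(x) = 0:
  f'(x) = -2*(2*x^2 - 3*x - 8)/(x^2 + 4)^2; the denominator is positive wherever f is defined, so f'(x) = 0 ⇔ -4*x^2 + 6*x + 16 = 0.
  Factor: -4*x^2 + 6*x + 16 = -2*(2*x^2 - 3*x - 8); 2*x^2 - 3*x - 8 = 0 has no rational roots; quadratic formula: x = (3 ± √73)/4.
  ⇒ x = 3/4 - sqrt(73)/4 ≈ -1.3860, 3/4 + sqrt(73)/4 ≈ 2.8860

f''(x) = 2*(4*x^3 - 9*x^2 - 48*x + 12)/(x^6 + 12*x^4 + 48*x^2 + 64)
Second-derivative test at each critical point:
  f''(-1.3860) = 0.4874 > 0 → local minimum
  f''(2.8860) = -0.1124 < 0 → local maximum

Critical points: x = 3/4 - sqrt(73)/4 ≈ -1.3860 (local minimum); x = 3/4 + sqrt(73)/4 ≈ 2.8860 (local maximum)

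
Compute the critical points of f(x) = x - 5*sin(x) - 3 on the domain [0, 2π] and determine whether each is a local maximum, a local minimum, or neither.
f'(x) = 1 - 5*cos(x)

Solve f'(x) = 0 on [0, 2π]:
  f'(x) = 0 ⇔ cos(x) = 1/5, i.e. x = ±arccos(1/5) + 2nπ; keep the solutions lying in [0, 2π].
  ⇒ x = acos(1/5) ≈ 1.3694, -acos(1/5) + 2*pi ≈ 4.9137

f''(x) = 5*sin(x)
Second-derivative test at each critical point:
  f''(1.3694) = 4.8990 > 0 → local minimum
  f''(4.9137) = -4.8990 < 0 → local maximum

Critical points: x = acos(1/5) ≈ 1.3694 (local minimum); x = -acos(1/5) + 2*pi ≈ 4.9137 (local maximum)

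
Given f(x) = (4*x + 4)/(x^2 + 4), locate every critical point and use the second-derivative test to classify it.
f'(x) = 4*(x^2 - 2*x*(x + 1) + 4)/(x^2 + 4)^2

Solve f'(x) = 0:
  f'(x) = -4*(x^2 + 2*x - 4)/(x^2 + 4)^2; the denominator is positive wherever f is defined, so f'(x) = 0 ⇔ -4*x^2 - 8*x + 16 = 0.
  Factor: -4*x^2 - 8*x + 16 = -4*(x^2 + 2*x - 4); x^2 + 2*x - 4 = 0 has no rational roots; quadratic formula: x = (-2 ± √20)/2.
  ⇒ x = -sqrt(5) - 1 ≈ -3.2361, -1 + sqrt(5) ≈ 1.2361

f''(x) = 8*(4*x^2*(x + 1) - (3*x + 1)*(x^2 + 4))/(x^2 + 4)^3
Second-derivative test at each critical point:
  f''(-3.2361) = 0.0854 > 0 → local minimum
  f''(1.2361) = -0.5854 < 0 → local maximum

Critical points: x = -sqrt(5) - 1 ≈ -3.2361 (local minimum); x = -1 + sqrt(5) ≈ 1.2361 (local maximum)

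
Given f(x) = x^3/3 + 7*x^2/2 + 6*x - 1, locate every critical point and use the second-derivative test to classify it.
f'(x) = x^2 + 7*x + 6

Solve f'(x) = 0:
  Factor: x^2 + 7*x + 6 = (x + 1)*(x + 6) = 0.
  ⇒ x = -6, -1

f''(x) = 2*x + 7
Second-derivative test at each critical point:
  f''(-6) = -5 < 0 → local maximum
  f''(-1) = 5 > 0 → local minimum

Critical points: x = -6 (local maximum); x = -1 (local minimum)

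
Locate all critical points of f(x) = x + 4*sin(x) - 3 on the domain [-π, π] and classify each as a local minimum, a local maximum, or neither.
f'(x) = 4*cos(x) + 1

Solve f'(x) = 0 on [-π, π]:
  f'(x) = 0 ⇔ cos(x) = -1/4, i.e. x = ±arccos(-1/4) + 2nπ; keep the solutions lying in [-π, π].
  ⇒ x = -acos(-1/4) ≈ -1.8235, acos(-1/4) ≈ 1.8235

f''(x) = -4*sin(x)
Second-derivative test at each critical point:
  f''(-1.8235) = 3.8730 > 0 → local minimum
  f''(1.8235) = -3.8730 < 0 → local maximum

Critical points: x = -acos(-1/4) ≈ -1.8235 (local minimum); x = acos(-1/4) ≈ 1.8235 (local maximum)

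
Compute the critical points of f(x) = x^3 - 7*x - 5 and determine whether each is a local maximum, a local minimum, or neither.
f'(x) = 3*x^2 - 7

Solve f'(x) = 0:
  3*x^2 - 7 = 0 has no rational roots; quadratic formula: x = (0 ± √84)/6.
  ⇒ x = -sqrt(21)/3 ≈ -1.5275, sqrt(21)/3 ≈ 1.5275

f''(x) = 6*x
Second-derivative test at each critical point:
  f''(-1.5275) = -9.1652 < 0 → local maximum
  f''(1.5275) = 9.1652 > 0 → local minimum

Critical points: x = -sqrt(21)/3 ≈ -1.5275 (local maximum); x = sqrt(21)/3 ≈ 1.5275 (local minimum)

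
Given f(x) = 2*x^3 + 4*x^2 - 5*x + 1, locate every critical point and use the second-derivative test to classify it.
f'(x) = 6*x^2 + 8*x - 5

Solve f'(x) = 0:
  6*x^2 + 8*x - 5 = 0 has no rational roots; quadratic formula: x = (-8 ± √184)/12.
  ⇒ x = -sqrt(46)/6 - 2/3 ≈ -1.7971, -2/3 + sqrt(46)/6 ≈ 0.4637

f''(x) = 12*x + 8
Second-derivative test at each critical point:
  f''(-1.7971) = -13.5647 < 0 → local maximum
  f''(0.4637) = 13.5647 > 0 → local minimum

Critical points: x = -sqrt(46)/6 - 2/3 ≈ -1.7971 (local maximum); x = -2/3 + sqrt(46)/6 ≈ 0.4637 (local minimum)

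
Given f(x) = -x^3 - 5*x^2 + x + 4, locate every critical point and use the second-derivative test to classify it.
f'(x) = -3*x^2 - 10*x + 1

Solve f'(x) = 0:
  3*x^2 + 10*x - 1 = 0 has no rational roots; quadratic formula: x = (-10 ± √112)/6.
  ⇒ x = -2*sqrt(7)/3 - 5/3 ≈ -3.4305, -5/3 + 2*sqrt(7)/3 ≈ 0.0972

f''(x) = -6*x - 10
Second-derivative test at each critical point:
  f''(-3.4305) = 10.5830 > 0 → local minimum
  f''(0.0972) = -10.5830 < 0 → local maximum

Critical points: x = -2*sqrt(7)/3 - 5/3 ≈ -3.4305 (local minimum); x = -5/3 + 2*sqrt(7)/3 ≈ 0.0972 (local maximum)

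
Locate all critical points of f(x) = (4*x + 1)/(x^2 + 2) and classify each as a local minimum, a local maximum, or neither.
f'(x) = 2*(-2*x^2 - x + 4)/(x^4 + 4*x^2 + 4)

Solve f'(x) = 0:
  f'(x) = -2*(2*x^2 + x - 4)/(x^2 + 2)^2; the denominator is positive wherever f is defined, so f'(x) = 0 ⇔ -4*x^2 - 2*x + 8 = 0.
  Factor: -4*x^2 - 2*x + 8 = -2*(2*x^2 + x - 4); 2*x^2 + x - 4 = 0 has no rational roots; quadratic formula: x = (-1 ± √33)/4.
  ⇒ x = -sqrt(33)/4 - 1/4 ≈ -1.6861, -1/4 + sqrt(33)/4 ≈ 1.1861

f''(x) = 2*(4*x^2*(4*x + 1) - (12*x + 1)*(x^2 + 2))/(x^2 + 2)^3
Second-derivative test at each critical point:
  f''(-1.6861) = 0.4898 > 0 → local minimum
  f''(1.1861) = -0.9898 < 0 → local maximum

Critical points: x = -sqrt(33)/4 - 1/4 ≈ -1.6861 (local minimum); x = -1/4 + sqrt(33)/4 ≈ 1.1861 (local maximum)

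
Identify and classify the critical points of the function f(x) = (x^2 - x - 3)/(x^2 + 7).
f'(x) = (x^2 + 20*x - 7)/(x^4 + 14*x^2 + 49)

Solve f'(x) = 0:
  f'(x) = (x^2 + 20*x - 7)/(x^2 + 7)^2; the denominator is positive wherever f is defined, so f'(x) = 0 ⇔ x^2 + 20*x - 7 = 0.
  x^2 + 20*x - 7 = 0 has no rational roots; quadratic formula: x = (-20 ± √428)/2.
  ⇒ x = -sqrt(107) - 10 ≈ -20.3441, -10 + sqrt(107) ≈ 0.3441

f''(x) = 2*(-x^3 - 30*x^2 + 21*x + 70)/(x^6 + 21*x^4 + 147*x^2 + 343)
Second-derivative test at each critical point:
  f''(-20.3441) = -1.168e-04 < 0 → local maximum
  f''(0.3441) = 0.4083 > 0 → local minimum

Critical points: x = -sqrt(107) - 10 ≈ -20.3441 (local maximum); x = -10 + sqrt(107) ≈ 0.3441 (local minimum)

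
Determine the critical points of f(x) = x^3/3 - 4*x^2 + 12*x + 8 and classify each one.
f'(x) = x^2 - 8*x + 12

Solve f'(x) = 0:
  Factor: x^2 - 8*x + 12 = (x - 6)*(x - 2) = 0.
  ⇒ x = 2, 6

f''(x) = 2*x - 8
Second-derivative test at each critical point:
  f''(2) = -4 < 0 → local maximum
  f''(6) = 4 > 0 → local minimum

Critical points: x = 2 (local maximum); x = 6 (local minimum)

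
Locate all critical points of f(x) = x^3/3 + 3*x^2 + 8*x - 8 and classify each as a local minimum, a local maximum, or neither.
f'(x) = x^2 + 6*x + 8

Solve f'(x) = 0:
  Factor: x^2 + 6*x + 8 = (x + 2)*(x + 4) = 0.
  ⇒ x = -4, -2

f''(x) = 2*x + 6
Second-derivative test at each critical point:
  f''(-4) = -2 < 0 → local maximum
  f''(-2) = 2 > 0 → local minimum

Critical points: x = -4 (local maximum); x = -2 (local minimum)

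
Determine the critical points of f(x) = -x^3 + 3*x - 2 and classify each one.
f'(x) = 3 - 3*x^2

Solve f'(x) = 0:
  Factor: 3 - 3*x^2 = -3*(x - 1)*(x + 1) = 0.
  ⇒ x = -1, 1

f''(x) = -6*x
Second-derivative test at each critical point:
  f''(-1) = 6 > 0 → local minimum
  f''(1) = -6 < 0 → local maximum

Critical points: x = -1 (local minimum); x = 1 (local maximum)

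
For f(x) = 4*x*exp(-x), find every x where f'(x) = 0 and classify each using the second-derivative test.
f'(x) = 4*(1 - x)*exp(-x)

Solve f'(x) = 0:
  f'(x) = (4 - 4*x)·exp(-x) and exp(-x) > 0 for every x, so f'(x) = 0 ⇔ 4 - 4*x = 0.
  Factor: 4 - 4*x = -4*(x - 1) = 0.
  ⇒ x = 1

f''(x) = 4*(x - 2)*exp(-x)
Second-derivative test at each critical point:
  f''(1) = -1.4715 < 0 → local maximum

Critical points: x = 1 (local maximum)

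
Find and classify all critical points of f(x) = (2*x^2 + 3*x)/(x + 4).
f'(x) = 2*(x^2 + 8*x + 6)/(x^2 + 8*x + 16)

Solve f'(x) = 0:
  f'(x) = 2*(x^2 + 8*x + 6)/(x + 4)^2; the denominator is positive wherever f is defined, so f'(x) = 0 ⇔ 2*x^2 + 16*x + 12 = 0.
  Factor: 2*x^2 + 16*x + 12 = 2*(x^2 + 8*x + 6); x^2 + 8*x + 6 = 0 has no rational roots; quadratic formula: x = (-8 ± √40)/2.
  ⇒ x = -4 - sqrt(10) ≈ -7.1623, -4 + sqrt(10) ≈ -0.8377

f''(x) = 40/(x^3 + 12*x^2 + 48*x + 64)
Second-derivative test at each critical point:
  f''(-7.1623) = -1.2649 < 0 → local maximum
  f''(-0.8377) = 1.2649 > 0 → local minimum

Critical points: x = -4 - sqrt(10) ≈ -7.1623 (local maximum); x = -4 + sqrt(10) ≈ -0.8377 (local minimum)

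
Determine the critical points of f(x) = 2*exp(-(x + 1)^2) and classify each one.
f'(x) = 4*(-x - 1)*exp(-(x + 1)^2)

Solve f'(x) = 0:
  f'(x) = (-4*x - 4)·exp(-(x + 1)^2) and exp(-(x + 1)^2) > 0 for every x, so f'(x) = 0 ⇔ -4*x - 4 = 0.
  Factor: -4*x - 4 = -4*(x + 1) = 0.
  ⇒ x = -1

f''(x) = 4*(2*(x + 1)^2 - 1)*exp(-(x + 1)^2)
Second-derivative test at each critical point:
  f''(-1) = -4 < 0 → local maximum

Critical points: x = -1 (local maximum)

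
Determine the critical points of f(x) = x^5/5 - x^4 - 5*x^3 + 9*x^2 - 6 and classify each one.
f'(x) = x*(x^3 - 4*x^2 - 15*x + 18)

Solve f'(x) = 0:
  Factor: x^4 - 4*x^3 - 15*x^2 + 18*x = x*(x - 6)*(x - 1)*(x + 3) = 0.
  ⇒ x = -3, 0, 1, 6

f''(x) = 4*x^3 - 12*x^2 - 30*x + 18
Second-derivative test at each critical point:
  f''(-3) = -108 < 0 → local maximum
  f''(0) = 18 > 0 → local minimum
  f''(1) = -20 < 0 → local maximum
  f''(6) = 270 > 0 → local minimum

Critical points: x = -3 (local maximum); x = 0 (local minimum); x = 1 (local maximum); x = 6 (local minimum)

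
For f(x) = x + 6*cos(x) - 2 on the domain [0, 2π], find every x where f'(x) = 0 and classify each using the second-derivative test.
f'(x) = 1 - 6*sin(x)

Solve f'(x) = 0 on [0, 2π]:
  f'(x) = 0 ⇔ sin(x) = 1/6, i.e. x = arcsin(1/6) + 2nπ or x = π − arcsin(1/6) + 2nπ; keep the solutions lying in [0, 2π].
  ⇒ x = asin(1/6) ≈ 0.1674, pi - asin(1/6) ≈ 2.9741

f''(x) = -6*cos(x)
Second-derivative test at each critical point:
  f''(0.1674) = -5.9161 < 0 → local maximum
  f''(2.9741) = 5.9161 > 0 → local minimum

Critical points: x = asin(1/6) ≈ 0.1674 (local maximum); x = pi - asin(1/6) ≈ 2.9741 (local minimum)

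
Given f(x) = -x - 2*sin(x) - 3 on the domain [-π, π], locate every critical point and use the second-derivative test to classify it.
f'(x) = -2*cos(x) - 1

Solve f'(x) = 0 on [-π, π]:
  f'(x) = 0 ⇔ cos(x) = -1/2, i.e. x = ±arccos(-1/2) + 2nπ; keep the solutions lying in [-π, π].
  ⇒ x = -2*pi/3 ≈ -2.0944, 2*pi/3 ≈ 2.0944

f''(x) = 2*sin(x)
Second-derivative test at each critical point:
  f''(-2.0944) = -1.7321 < 0 → local maximum
  f''(2.0944) = 1.7321 > 0 → local minimum

Critical points: x = -2*pi/3 ≈ -2.0944 (local maximum); x = 2*pi/3 ≈ 2.0944 (local minimum)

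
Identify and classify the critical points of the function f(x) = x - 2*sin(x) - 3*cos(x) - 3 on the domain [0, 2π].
f'(x) = 3*sin(x) - 2*cos(x) + 1

Solve f'(x) = 0 on [0, 2π]:
  f'(x) = 0 ⇔ 3*sin(x) - 2*cos(x) = -1. Write the left side as R·cos(x + φ) with R = √((-2)² + (-3)²) = sqrt(13), cos φ = -2*sqrt(13)/13, sin φ = -3*sqrt(13)/13; then cos(x + φ) = -sqrt(13)/13. Solve for x and keep the solutions lying in [0, 2π].
  ⇒ x = atan((-3 + 4*sqrt(3))/(2 + 6*sqrt(3))) ≈ 0.3070, atan((-4*sqrt(3) - 3)/(2 - 6*sqrt(3))) + pi ≈ 4.0106

f''(x) = 2*sin(x) + 3*cos(x)
Second-derivative test at each critical point:
  f''(0.3070) = 3.4641 > 0 → local minimum
  f''(4.0106) = -3.4641 < 0 → local maximum

Critical points: x = atan((-3 + 4*sqrt(3))/(2 + 6*sqrt(3))) ≈ 0.3070 (local minimum); x = atan((-4*sqrt(3) - 3)/(2 - 6*sqrt(3))) + pi ≈ 4.0106 (local maximum)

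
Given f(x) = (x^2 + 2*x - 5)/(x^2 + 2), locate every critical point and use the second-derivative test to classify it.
f'(x) = 2*(-x^2 + 7*x + 2)/(x^4 + 4*x^2 + 4)

Solve f'(x) = 0:
  f'(x) = -2*(x^2 - 7*x - 2)/(x^2 + 2)^2; the denominator is positive wherever f is defined, so f'(x) = 0 ⇔ -2*x^2 + 14*x + 4 = 0.
  Factor: -2*x^2 + 14*x + 4 = -2*(x^2 - 7*x - 2); x^2 - 7*x - 2 = 0 has no rational roots; quadratic formula: x = (7 ± √57)/2.
  ⇒ x = 7/2 - sqrt(57)/2 ≈ -0.2749, 7/2 + sqrt(57)/2 ≈ 7.2749

f''(x) = 2*(2*x^3 - 21*x^2 - 12*x + 14)/(x^6 + 6*x^4 + 12*x^2 + 8)
Second-derivative test at each critical point:
  f''(-0.2749) = 3.5050 > 0 → local minimum
  f''(7.2749) = -0.0050 < 0 → local maximum

Critical points: x = 7/2 - sqrt(57)/2 ≈ -0.2749 (local minimum); x = 7/2 + sqrt(57)/2 ≈ 7.2749 (local maximum)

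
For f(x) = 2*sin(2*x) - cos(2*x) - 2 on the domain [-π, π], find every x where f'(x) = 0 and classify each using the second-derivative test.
f'(x) = 2*sin(2*x) + 4*cos(2*x)

Solve f'(x) = 0 on [-π, π]:
  f'(x) = 0 ⇔ 2*cos(2*x) = -sin(2*x) ⇔ tan(2*x) = -2, i.e. 2*x = arctan(-2) + nπ; keep the solutions lying in [-π, π].
  ⇒ x = -pi/2 - atan(2)/2 ≈ -2.1244, -atan(2)/2 ≈ -0.5536, -atan(2)/2 + pi/2 ≈ 1.0172, pi - atan(2)/2 ≈ 2.5880

f''(x) = -8*sin(2*x) + 4*cos(2*x)
Second-derivative test at each critical point:
  f''(-2.1244) = -8.9443 < 0 → local maximum
  f''(-0.5536) = 8.9443 > 0 → local minimum
  f''(1.0172) = -8.9443 < 0 → local maximum
  f''(2.5880) = 8.9443 > 0 → local minimum

Critical points: x = -pi/2 - atan(2)/2 ≈ -2.1244 (local maximum); x = -atan(2)/2 ≈ -0.5536 (local minimum); x = -atan(2)/2 + pi/2 ≈ 1.0172 (local maximum); x = pi - atan(2)/2 ≈ 2.5880 (local minimum)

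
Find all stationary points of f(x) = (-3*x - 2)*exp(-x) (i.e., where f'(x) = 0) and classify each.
f'(x) = (3*x - 1)*exp(-x)

Solve f'(x) = 0:
  f'(x) = (3*x - 1)·exp(-x) and exp(-x) > 0 for every x, so f'(x) = 0 ⇔ 3*x - 1 = 0.
  3*x - 1 = 0.
  ⇒ x = 1/3

f''(x) = (4 - 3*x)*exp(-x)
Second-derivative test at each critical point:
  f''(1/3) = 2.1496 > 0 → local minimum

Critical points: x = 1/3 (local minimum)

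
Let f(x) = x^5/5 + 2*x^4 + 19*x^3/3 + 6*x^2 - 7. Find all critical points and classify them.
f'(x) = x*(x^3 + 8*x^2 + 19*x + 12)

Solve f'(x) = 0:
  Factor: x^4 + 8*x^3 + 19*x^2 + 12*x = x*(x + 1)*(x + 3)*(x + 4) = 0.
  ⇒ x = -4, -3, -1, 0

f''(x) = 4*x^3 + 24*x^2 + 38*x + 12
Second-derivative test at each critical point:
  f''(-4) = -12 < 0 → local maximum
  f''(-3) = 6 > 0 → local minimum
  f''(-1) = -6 < 0 → local maximum
  f''(0) = 12 > 0 → local minimum

Critical points: x = -4 (local maximum); x = -3 (local minimum); x = -1 (local maximum); x = 0 (local minimum)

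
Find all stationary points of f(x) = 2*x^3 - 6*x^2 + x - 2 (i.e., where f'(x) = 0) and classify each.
f'(x) = 6*x^2 - 12*x + 1

Solve f'(x) = 0:
  6*x^2 - 12*x + 1 = 0 has no rational roots; quadratic formula: x = (12 ± √120)/12.
  ⇒ x = 1 - sqrt(30)/6 ≈ 0.0871, sqrt(30)/6 + 1 ≈ 1.9129

f''(x) = 12*x - 12
Second-derivative test at each critical point:
  f''(0.0871) = -10.9545 < 0 → local maximum
  f''(1.9129) = 10.9545 > 0 → local minimum

Critical points: x = 1 - sqrt(30)/6 ≈ 0.0871 (local maximum); x = sqrt(30)/6 + 1 ≈ 1.9129 (local minimum)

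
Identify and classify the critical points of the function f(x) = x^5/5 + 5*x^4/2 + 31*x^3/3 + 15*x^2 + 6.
f'(x) = x*(x^3 + 10*x^2 + 31*x + 30)

Solve f'(x) = 0:
  Factor: x^4 + 10*x^3 + 31*x^2 + 30*x = x*(x + 2)*(x + 3)*(x + 5) = 0.
  ⇒ x = -5, -3, -2, 0

f''(x) = 4*x^3 + 30*x^2 + 62*x + 30
Second-derivative test at each critical point:
  f''(-5) = -30 < 0 → local maximum
  f''(-3) = 6 > 0 → local minimum
  f''(-2) = -6 < 0 → local maximum
  f''(0) = 30 > 0 → local minimum

Critical points: x = -5 (local maximum); x = -3 (local minimum); x = -2 (local maximum); x = 0 (local minimum)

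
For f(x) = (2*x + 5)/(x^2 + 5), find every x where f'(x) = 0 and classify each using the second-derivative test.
f'(x) = 2*(-x^2 - 5*x + 5)/(x^4 + 10*x^2 + 25)

Solve f'(x) = 0:
  f'(x) = -2*(x^2 + 5*x - 5)/(x^2 + 5)^2; the denominator is positive wherever f is defined, so f'(x) = 0 ⇔ -2*x^2 - 10*x + 10 = 0.
  Factor: -2*x^2 - 10*x + 10 = -2*(x^2 + 5*x - 5); x^2 + 5*x - 5 = 0 has no rational roots; quadratic formula: x = (-5 ± √45)/2.
  ⇒ x = -3*sqrt(5)/2 - 5/2 ≈ -5.8541, -5/2 + 3*sqrt(5)/2 ≈ 0.8541

f''(x) = 2*(4*x^2*(2*x + 5) - (6*x + 5)*(x^2 + 5))/(x^2 + 5)^3
Second-derivative test at each critical point:
  f''(-5.8541) = 0.0087 > 0 → local minimum
  f''(0.8541) = -0.4087 < 0 → local maximum

Critical points: x = -3*sqrt(5)/2 - 5/2 ≈ -5.8541 (local minimum); x = -5/2 + 3*sqrt(5)/2 ≈ 0.8541 (local maximum)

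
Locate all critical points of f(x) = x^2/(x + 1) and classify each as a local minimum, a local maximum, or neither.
f'(x) = x*(x + 2)/(x^2 + 2*x + 1)

Solve f'(x) = 0:
  f'(x) = x*(x + 2)/(x + 1)^2; the denominator is positive wherever f is defined, so f'(x) = 0 ⇔ x^2 + 2*x = 0.
  Factor: x^2 + 2*x = x*(x + 2) = 0.
  ⇒ x = -2, 0

f''(x) = 2/(x^3 + 3*x^2 + 3*x + 1)
Second-derivative test at each critical point:
  f''(-2) = -2 < 0 → local maximum
  f''(0) = 2 > 0 → local minimum

Critical points: x = -2 (local maximum); x = 0 (local minimum)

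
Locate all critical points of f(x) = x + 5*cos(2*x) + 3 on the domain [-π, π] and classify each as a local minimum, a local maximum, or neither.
f'(x) = 1 - 10*sin(2*x)

Solve f'(x) = 0 on [-π, π]:
  f'(x) = 0 ⇔ sin(2*x) = 1/10, i.e. 2*x = arcsin(1/10) + 2nπ or 2*x = π − arcsin(1/10) + 2nπ; keep the solutions lying in [-π, π].
  ⇒ x = -pi + asin(1/10)/2 ≈ -3.0915, -pi/2 - asin(1/10)/2 ≈ -1.6209, asin(1/10)/2 ≈ 0.0501, -asin(1/10)/2 + pi/2 ≈ 1.5207

f''(x) = -20*cos(2*x)
Second-derivative test at each critical point:
  f''(-3.0915) = -19.8997 < 0 → local maximum
  f''(-1.6209) = 19.8997 > 0 → local minimum
  f''(0.0501) = -19.8997 < 0 → local maximum
  f''(1.5207) = 19.8997 > 0 → local minimum

Critical points: x = -pi + asin(1/10)/2 ≈ -3.0915 (local maximum); x = -pi/2 - asin(1/10)/2 ≈ -1.6209 (local minimum); x = asin(1/10)/2 ≈ 0.0501 (local maximum); x = -asin(1/10)/2 + pi/2 ≈ 1.5207 (local minimum)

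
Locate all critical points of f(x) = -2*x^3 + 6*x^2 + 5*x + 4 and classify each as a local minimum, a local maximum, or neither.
f'(x) = -6*x^2 + 12*x + 5

Solve f'(x) = 0:
  6*x^2 - 12*x - 5 = 0 has no rational roots; quadratic formula: x = (12 ± √264)/12.
  ⇒ x = 1 - sqrt(66)/6 ≈ -0.3540, 1 + sqrt(66)/6 ≈ 2.3540

f''(x) = 12 - 12*x
Second-derivative test at each critical point:
  f''(-0.3540) = 16.2481 > 0 → local minimum
  f''(2.3540) = -16.2481 < 0 → local maximum

Critical points: x = 1 - sqrt(66)/6 ≈ -0.3540 (local minimum); x = 1 + sqrt(66)/6 ≈ 2.3540 (local maximum)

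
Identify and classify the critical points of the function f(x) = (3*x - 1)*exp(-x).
f'(x) = (4 - 3*x)*exp(-x)

Solve f'(x) = 0:
  f'(x) = (4 - 3*x)·exp(-x) and exp(-x) > 0 for every x, so f'(x) = 0 ⇔ 4 - 3*x = 0.
  4 - 3*x = 0.
  ⇒ x = 4/3

f''(x) = (3*x - 7)*exp(-x)
Second-derivative test at each critical point:
  f''(4/3) = -0.7908 < 0 → local maximum

Critical points: x = 4/3 (local maximum)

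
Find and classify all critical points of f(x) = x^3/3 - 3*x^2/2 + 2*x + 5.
f'(x) = x^2 - 3*x + 2

Solve f'(x) = 0:
  Factor: x^2 - 3*x + 2 = (x - 2)*(x - 1) = 0.
  ⇒ x = 1, 2

f''(x) = 2*x - 3
Second-derivative test at each critical point:
  f''(1) = -1 < 0 → local maximum
  f''(2) = 1 > 0 → local minimum

Critical points: x = 1 (local maximum); x = 2 (local minimum)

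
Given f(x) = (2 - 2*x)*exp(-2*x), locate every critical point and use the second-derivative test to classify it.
f'(x) = 2*(2*x - 3)*exp(-2*x)

Solve f'(x) = 0:
  f'(x) = (4*x - 6)·exp(-2*x) and exp(-2*x) > 0 for every x, so f'(x) = 0 ⇔ 4*x - 6 = 0.
  Factor: 4*x - 6 = 2*(2*x - 3) = 0.
  ⇒ x = 3/2

f''(x) = 8*(2 - x)*exp(-2*x)
Second-derivative test at each critical point:
  f''(3/2) = 0.1991 > 0 → local minimum

Critical points: x = 3/2 (local minimum)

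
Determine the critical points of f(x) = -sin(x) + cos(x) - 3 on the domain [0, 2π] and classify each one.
f'(x) = -sin(x) - cos(x)

Solve f'(x) = 0 on [0, 2π]:
  f'(x) = 0 ⇔ -cos(x) = sin(x) ⇔ tan(x) = -1, i.e. x = arctan(-1) + nπ; keep the solutions lying in [0, 2π].
  ⇒ x = 3*pi/4 ≈ 2.3562, 7*pi/4 ≈ 5.4978

f''(x) = sin(x) - cos(x)
Second-derivative test at each critical point:
  f''(2.3562) = 1.4142 > 0 → local minimum
  f''(5.4978) = -1.4142 < 0 → local maximum

Critical points: x = 3*pi/4 ≈ 2.3562 (local minimum); x = 7*pi/4 ≈ 5.4978 (local maximum)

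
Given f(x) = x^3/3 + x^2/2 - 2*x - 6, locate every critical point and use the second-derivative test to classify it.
f'(x) = x^2 + x - 2

Solve f'(x) = 0:
  Factor: x^2 + x - 2 = (x - 1)*(x + 2) = 0.
  ⇒ x = -2, 1

f''(x) = 2*x + 1
Second-derivative test at each critical point:
  f''(-2) = -3 < 0 → local maximum
  f''(1) = 3 > 0 → local minimum

Critical points: x = -2 (local maximum); x = 1 (local minimum)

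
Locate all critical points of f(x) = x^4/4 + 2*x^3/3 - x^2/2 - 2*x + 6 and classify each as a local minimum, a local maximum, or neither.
f'(x) = x^3 + 2*x^2 - x - 2

Solve f'(x) = 0:
  Factor: x^3 + 2*x^2 - x - 2 = (x - 1)*(x + 1)*(x + 2) = 0.
  ⇒ x = -2, -1, 1

f''(x) = 3*x^2 + 4*x - 1
Second-derivative test at each critical point:
  f''(-2) = 3 > 0 → local minimum
  f''(-1) = -2 < 0 → local maximum
  f''(1) = 6 > 0 → local minimum

Critical points: x = -2 (local minimum); x = -1 (local maximum); x = 1 (local minimum)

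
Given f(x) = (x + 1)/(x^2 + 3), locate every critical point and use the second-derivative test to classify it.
f'(x) = (x^2 - 2*x*(x + 1) + 3)/(x^2 + 3)^2

Solve f'(x) = 0:
  f'(x) = -(x - 1)*(x + 3)/(x^2 + 3)^2; the denominator is positive wherever f is defined, so f'(x) = 0 ⇔ -x^2 - 2*x + 3 = 0.
  Factor: -x^2 - 2*x + 3 = -(x - 1)*(x + 3) = 0.
  ⇒ x = -3, 1

f''(x) = 2*(4*x^2*(x + 1) - (3*x + 1)*(x^2 + 3))/(x^2 + 3)^3
Second-derivative test at each critical point:
  f''(-3) = 1/36 > 0 → local minimum
  f''(1) = -1/4 < 0 → local maximum

Critical points: x = -3 (local minimum); x = 1 (local maximum)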